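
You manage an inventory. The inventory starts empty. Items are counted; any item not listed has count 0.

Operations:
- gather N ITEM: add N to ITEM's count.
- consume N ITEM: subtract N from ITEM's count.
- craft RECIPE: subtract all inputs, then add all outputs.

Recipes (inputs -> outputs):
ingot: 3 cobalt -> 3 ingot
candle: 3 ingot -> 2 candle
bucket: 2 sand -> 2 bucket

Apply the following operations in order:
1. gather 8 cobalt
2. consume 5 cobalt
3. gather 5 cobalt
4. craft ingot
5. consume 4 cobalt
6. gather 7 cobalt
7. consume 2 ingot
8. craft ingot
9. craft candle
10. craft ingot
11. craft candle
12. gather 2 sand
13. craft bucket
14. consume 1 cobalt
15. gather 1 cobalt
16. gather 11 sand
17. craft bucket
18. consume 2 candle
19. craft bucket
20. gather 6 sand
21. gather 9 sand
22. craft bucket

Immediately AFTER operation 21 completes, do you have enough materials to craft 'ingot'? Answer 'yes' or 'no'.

Answer: no

Derivation:
After 1 (gather 8 cobalt): cobalt=8
After 2 (consume 5 cobalt): cobalt=3
After 3 (gather 5 cobalt): cobalt=8
After 4 (craft ingot): cobalt=5 ingot=3
After 5 (consume 4 cobalt): cobalt=1 ingot=3
After 6 (gather 7 cobalt): cobalt=8 ingot=3
After 7 (consume 2 ingot): cobalt=8 ingot=1
After 8 (craft ingot): cobalt=5 ingot=4
After 9 (craft candle): candle=2 cobalt=5 ingot=1
After 10 (craft ingot): candle=2 cobalt=2 ingot=4
After 11 (craft candle): candle=4 cobalt=2 ingot=1
After 12 (gather 2 sand): candle=4 cobalt=2 ingot=1 sand=2
After 13 (craft bucket): bucket=2 candle=4 cobalt=2 ingot=1
After 14 (consume 1 cobalt): bucket=2 candle=4 cobalt=1 ingot=1
After 15 (gather 1 cobalt): bucket=2 candle=4 cobalt=2 ingot=1
After 16 (gather 11 sand): bucket=2 candle=4 cobalt=2 ingot=1 sand=11
After 17 (craft bucket): bucket=4 candle=4 cobalt=2 ingot=1 sand=9
After 18 (consume 2 candle): bucket=4 candle=2 cobalt=2 ingot=1 sand=9
After 19 (craft bucket): bucket=6 candle=2 cobalt=2 ingot=1 sand=7
After 20 (gather 6 sand): bucket=6 candle=2 cobalt=2 ingot=1 sand=13
After 21 (gather 9 sand): bucket=6 candle=2 cobalt=2 ingot=1 sand=22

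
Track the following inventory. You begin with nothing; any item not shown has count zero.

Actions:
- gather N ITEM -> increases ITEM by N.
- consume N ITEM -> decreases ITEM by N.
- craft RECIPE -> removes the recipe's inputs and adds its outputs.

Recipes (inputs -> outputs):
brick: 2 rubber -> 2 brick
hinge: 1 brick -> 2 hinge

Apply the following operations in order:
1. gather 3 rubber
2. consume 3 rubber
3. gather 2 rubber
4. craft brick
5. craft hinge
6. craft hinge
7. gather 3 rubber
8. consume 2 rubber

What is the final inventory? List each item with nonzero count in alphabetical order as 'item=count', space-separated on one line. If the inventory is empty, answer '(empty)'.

After 1 (gather 3 rubber): rubber=3
After 2 (consume 3 rubber): (empty)
After 3 (gather 2 rubber): rubber=2
After 4 (craft brick): brick=2
After 5 (craft hinge): brick=1 hinge=2
After 6 (craft hinge): hinge=4
After 7 (gather 3 rubber): hinge=4 rubber=3
After 8 (consume 2 rubber): hinge=4 rubber=1

Answer: hinge=4 rubber=1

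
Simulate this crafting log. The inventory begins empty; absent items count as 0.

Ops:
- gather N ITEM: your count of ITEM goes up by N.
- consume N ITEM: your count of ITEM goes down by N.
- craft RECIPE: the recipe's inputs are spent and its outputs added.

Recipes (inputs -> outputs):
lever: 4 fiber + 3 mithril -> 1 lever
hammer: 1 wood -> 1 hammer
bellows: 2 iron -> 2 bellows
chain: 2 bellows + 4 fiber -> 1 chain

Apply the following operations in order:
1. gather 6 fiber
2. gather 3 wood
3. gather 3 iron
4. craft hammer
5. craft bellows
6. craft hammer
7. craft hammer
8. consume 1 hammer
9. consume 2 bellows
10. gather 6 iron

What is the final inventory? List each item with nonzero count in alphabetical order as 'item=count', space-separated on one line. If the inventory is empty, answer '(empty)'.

Answer: fiber=6 hammer=2 iron=7

Derivation:
After 1 (gather 6 fiber): fiber=6
After 2 (gather 3 wood): fiber=6 wood=3
After 3 (gather 3 iron): fiber=6 iron=3 wood=3
After 4 (craft hammer): fiber=6 hammer=1 iron=3 wood=2
After 5 (craft bellows): bellows=2 fiber=6 hammer=1 iron=1 wood=2
After 6 (craft hammer): bellows=2 fiber=6 hammer=2 iron=1 wood=1
After 7 (craft hammer): bellows=2 fiber=6 hammer=3 iron=1
After 8 (consume 1 hammer): bellows=2 fiber=6 hammer=2 iron=1
After 9 (consume 2 bellows): fiber=6 hammer=2 iron=1
After 10 (gather 6 iron): fiber=6 hammer=2 iron=7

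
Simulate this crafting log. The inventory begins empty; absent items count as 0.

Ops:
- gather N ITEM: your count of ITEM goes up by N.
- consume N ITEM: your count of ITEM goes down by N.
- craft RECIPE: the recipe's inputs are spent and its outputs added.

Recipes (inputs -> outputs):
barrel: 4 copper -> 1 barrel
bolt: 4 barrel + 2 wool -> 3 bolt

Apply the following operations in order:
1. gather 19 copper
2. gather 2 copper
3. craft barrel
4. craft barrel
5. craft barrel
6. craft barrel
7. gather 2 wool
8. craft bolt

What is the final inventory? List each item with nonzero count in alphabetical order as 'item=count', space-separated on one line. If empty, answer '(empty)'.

Answer: bolt=3 copper=5

Derivation:
After 1 (gather 19 copper): copper=19
After 2 (gather 2 copper): copper=21
After 3 (craft barrel): barrel=1 copper=17
After 4 (craft barrel): barrel=2 copper=13
After 5 (craft barrel): barrel=3 copper=9
After 6 (craft barrel): barrel=4 copper=5
After 7 (gather 2 wool): barrel=4 copper=5 wool=2
After 8 (craft bolt): bolt=3 copper=5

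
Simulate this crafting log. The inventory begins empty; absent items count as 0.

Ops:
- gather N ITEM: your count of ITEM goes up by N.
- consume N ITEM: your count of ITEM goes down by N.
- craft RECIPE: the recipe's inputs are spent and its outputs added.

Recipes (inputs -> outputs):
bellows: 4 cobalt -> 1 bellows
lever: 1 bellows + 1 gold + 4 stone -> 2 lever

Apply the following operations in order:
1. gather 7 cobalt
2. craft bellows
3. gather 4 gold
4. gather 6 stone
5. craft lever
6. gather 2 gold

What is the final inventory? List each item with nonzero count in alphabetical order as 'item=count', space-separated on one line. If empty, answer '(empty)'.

After 1 (gather 7 cobalt): cobalt=7
After 2 (craft bellows): bellows=1 cobalt=3
After 3 (gather 4 gold): bellows=1 cobalt=3 gold=4
After 4 (gather 6 stone): bellows=1 cobalt=3 gold=4 stone=6
After 5 (craft lever): cobalt=3 gold=3 lever=2 stone=2
After 6 (gather 2 gold): cobalt=3 gold=5 lever=2 stone=2

Answer: cobalt=3 gold=5 lever=2 stone=2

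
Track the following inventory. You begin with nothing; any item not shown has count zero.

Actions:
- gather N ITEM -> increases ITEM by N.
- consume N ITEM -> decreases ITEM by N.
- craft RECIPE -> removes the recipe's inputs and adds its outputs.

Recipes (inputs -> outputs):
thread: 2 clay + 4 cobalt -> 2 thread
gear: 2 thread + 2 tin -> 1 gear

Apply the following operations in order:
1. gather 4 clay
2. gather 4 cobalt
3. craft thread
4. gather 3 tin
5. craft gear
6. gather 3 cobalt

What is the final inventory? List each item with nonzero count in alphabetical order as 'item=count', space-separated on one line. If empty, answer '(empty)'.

After 1 (gather 4 clay): clay=4
After 2 (gather 4 cobalt): clay=4 cobalt=4
After 3 (craft thread): clay=2 thread=2
After 4 (gather 3 tin): clay=2 thread=2 tin=3
After 5 (craft gear): clay=2 gear=1 tin=1
After 6 (gather 3 cobalt): clay=2 cobalt=3 gear=1 tin=1

Answer: clay=2 cobalt=3 gear=1 tin=1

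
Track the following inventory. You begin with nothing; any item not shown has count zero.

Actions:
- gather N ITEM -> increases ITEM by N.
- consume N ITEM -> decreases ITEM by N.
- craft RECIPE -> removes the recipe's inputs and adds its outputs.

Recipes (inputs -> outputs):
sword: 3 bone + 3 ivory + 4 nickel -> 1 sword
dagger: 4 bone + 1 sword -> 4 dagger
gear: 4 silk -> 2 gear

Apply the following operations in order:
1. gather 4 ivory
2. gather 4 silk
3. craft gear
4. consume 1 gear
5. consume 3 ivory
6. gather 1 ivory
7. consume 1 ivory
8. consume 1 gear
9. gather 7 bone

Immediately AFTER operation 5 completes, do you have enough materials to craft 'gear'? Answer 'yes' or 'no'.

Answer: no

Derivation:
After 1 (gather 4 ivory): ivory=4
After 2 (gather 4 silk): ivory=4 silk=4
After 3 (craft gear): gear=2 ivory=4
After 4 (consume 1 gear): gear=1 ivory=4
After 5 (consume 3 ivory): gear=1 ivory=1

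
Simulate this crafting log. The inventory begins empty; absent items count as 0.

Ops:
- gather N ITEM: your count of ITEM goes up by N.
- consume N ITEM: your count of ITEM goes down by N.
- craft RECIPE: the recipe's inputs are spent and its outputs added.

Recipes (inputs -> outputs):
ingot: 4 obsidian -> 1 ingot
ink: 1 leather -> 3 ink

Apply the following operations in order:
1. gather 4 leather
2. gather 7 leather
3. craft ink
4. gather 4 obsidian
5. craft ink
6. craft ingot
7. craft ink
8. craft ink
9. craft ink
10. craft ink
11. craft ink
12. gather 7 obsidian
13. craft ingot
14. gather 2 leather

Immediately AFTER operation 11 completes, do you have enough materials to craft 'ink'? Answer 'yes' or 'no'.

Answer: yes

Derivation:
After 1 (gather 4 leather): leather=4
After 2 (gather 7 leather): leather=11
After 3 (craft ink): ink=3 leather=10
After 4 (gather 4 obsidian): ink=3 leather=10 obsidian=4
After 5 (craft ink): ink=6 leather=9 obsidian=4
After 6 (craft ingot): ingot=1 ink=6 leather=9
After 7 (craft ink): ingot=1 ink=9 leather=8
After 8 (craft ink): ingot=1 ink=12 leather=7
After 9 (craft ink): ingot=1 ink=15 leather=6
After 10 (craft ink): ingot=1 ink=18 leather=5
After 11 (craft ink): ingot=1 ink=21 leather=4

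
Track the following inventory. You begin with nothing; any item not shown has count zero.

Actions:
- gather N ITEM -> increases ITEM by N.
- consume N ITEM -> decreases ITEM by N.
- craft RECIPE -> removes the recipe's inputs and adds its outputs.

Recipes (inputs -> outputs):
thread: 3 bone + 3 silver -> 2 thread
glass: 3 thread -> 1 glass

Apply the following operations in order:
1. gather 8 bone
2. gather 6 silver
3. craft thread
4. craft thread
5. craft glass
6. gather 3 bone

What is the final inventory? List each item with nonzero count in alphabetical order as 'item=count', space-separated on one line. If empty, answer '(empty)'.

After 1 (gather 8 bone): bone=8
After 2 (gather 6 silver): bone=8 silver=6
After 3 (craft thread): bone=5 silver=3 thread=2
After 4 (craft thread): bone=2 thread=4
After 5 (craft glass): bone=2 glass=1 thread=1
After 6 (gather 3 bone): bone=5 glass=1 thread=1

Answer: bone=5 glass=1 thread=1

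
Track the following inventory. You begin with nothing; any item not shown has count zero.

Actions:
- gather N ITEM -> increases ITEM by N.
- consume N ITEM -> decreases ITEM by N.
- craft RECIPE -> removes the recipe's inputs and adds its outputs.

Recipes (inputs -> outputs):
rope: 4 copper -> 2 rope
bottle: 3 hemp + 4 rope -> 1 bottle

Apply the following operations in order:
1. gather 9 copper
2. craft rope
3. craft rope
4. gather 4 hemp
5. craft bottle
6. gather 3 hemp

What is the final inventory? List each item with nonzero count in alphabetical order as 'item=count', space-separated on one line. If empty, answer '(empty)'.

After 1 (gather 9 copper): copper=9
After 2 (craft rope): copper=5 rope=2
After 3 (craft rope): copper=1 rope=4
After 4 (gather 4 hemp): copper=1 hemp=4 rope=4
After 5 (craft bottle): bottle=1 copper=1 hemp=1
After 6 (gather 3 hemp): bottle=1 copper=1 hemp=4

Answer: bottle=1 copper=1 hemp=4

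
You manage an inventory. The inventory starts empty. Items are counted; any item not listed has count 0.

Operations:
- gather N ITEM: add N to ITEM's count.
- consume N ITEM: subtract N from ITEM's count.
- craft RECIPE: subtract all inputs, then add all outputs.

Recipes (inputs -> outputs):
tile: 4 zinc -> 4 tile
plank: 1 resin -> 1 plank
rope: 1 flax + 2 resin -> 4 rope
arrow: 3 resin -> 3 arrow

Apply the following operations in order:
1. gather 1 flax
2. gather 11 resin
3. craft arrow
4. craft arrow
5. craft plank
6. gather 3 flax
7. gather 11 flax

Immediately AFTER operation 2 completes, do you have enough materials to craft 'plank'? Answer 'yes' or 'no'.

After 1 (gather 1 flax): flax=1
After 2 (gather 11 resin): flax=1 resin=11

Answer: yes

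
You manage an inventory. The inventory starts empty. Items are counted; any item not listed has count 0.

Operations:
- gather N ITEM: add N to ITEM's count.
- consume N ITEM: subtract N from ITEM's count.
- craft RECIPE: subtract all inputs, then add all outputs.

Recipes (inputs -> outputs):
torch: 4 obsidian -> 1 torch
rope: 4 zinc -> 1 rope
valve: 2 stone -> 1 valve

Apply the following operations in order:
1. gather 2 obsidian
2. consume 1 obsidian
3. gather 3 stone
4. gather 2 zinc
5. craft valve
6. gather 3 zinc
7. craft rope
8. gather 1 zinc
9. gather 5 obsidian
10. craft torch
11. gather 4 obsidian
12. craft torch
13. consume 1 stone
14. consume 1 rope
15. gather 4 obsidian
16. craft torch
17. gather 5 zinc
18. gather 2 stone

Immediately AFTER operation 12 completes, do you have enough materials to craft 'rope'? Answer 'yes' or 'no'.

Answer: no

Derivation:
After 1 (gather 2 obsidian): obsidian=2
After 2 (consume 1 obsidian): obsidian=1
After 3 (gather 3 stone): obsidian=1 stone=3
After 4 (gather 2 zinc): obsidian=1 stone=3 zinc=2
After 5 (craft valve): obsidian=1 stone=1 valve=1 zinc=2
After 6 (gather 3 zinc): obsidian=1 stone=1 valve=1 zinc=5
After 7 (craft rope): obsidian=1 rope=1 stone=1 valve=1 zinc=1
After 8 (gather 1 zinc): obsidian=1 rope=1 stone=1 valve=1 zinc=2
After 9 (gather 5 obsidian): obsidian=6 rope=1 stone=1 valve=1 zinc=2
After 10 (craft torch): obsidian=2 rope=1 stone=1 torch=1 valve=1 zinc=2
After 11 (gather 4 obsidian): obsidian=6 rope=1 stone=1 torch=1 valve=1 zinc=2
After 12 (craft torch): obsidian=2 rope=1 stone=1 torch=2 valve=1 zinc=2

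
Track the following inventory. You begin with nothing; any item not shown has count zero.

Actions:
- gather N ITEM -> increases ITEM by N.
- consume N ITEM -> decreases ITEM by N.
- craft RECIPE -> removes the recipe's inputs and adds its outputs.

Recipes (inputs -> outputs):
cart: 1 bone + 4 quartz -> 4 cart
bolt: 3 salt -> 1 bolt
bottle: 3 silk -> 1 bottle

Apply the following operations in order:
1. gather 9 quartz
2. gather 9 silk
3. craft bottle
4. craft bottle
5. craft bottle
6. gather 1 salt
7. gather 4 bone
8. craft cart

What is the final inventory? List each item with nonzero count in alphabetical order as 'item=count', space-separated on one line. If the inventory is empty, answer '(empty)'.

After 1 (gather 9 quartz): quartz=9
After 2 (gather 9 silk): quartz=9 silk=9
After 3 (craft bottle): bottle=1 quartz=9 silk=6
After 4 (craft bottle): bottle=2 quartz=9 silk=3
After 5 (craft bottle): bottle=3 quartz=9
After 6 (gather 1 salt): bottle=3 quartz=9 salt=1
After 7 (gather 4 bone): bone=4 bottle=3 quartz=9 salt=1
After 8 (craft cart): bone=3 bottle=3 cart=4 quartz=5 salt=1

Answer: bone=3 bottle=3 cart=4 quartz=5 salt=1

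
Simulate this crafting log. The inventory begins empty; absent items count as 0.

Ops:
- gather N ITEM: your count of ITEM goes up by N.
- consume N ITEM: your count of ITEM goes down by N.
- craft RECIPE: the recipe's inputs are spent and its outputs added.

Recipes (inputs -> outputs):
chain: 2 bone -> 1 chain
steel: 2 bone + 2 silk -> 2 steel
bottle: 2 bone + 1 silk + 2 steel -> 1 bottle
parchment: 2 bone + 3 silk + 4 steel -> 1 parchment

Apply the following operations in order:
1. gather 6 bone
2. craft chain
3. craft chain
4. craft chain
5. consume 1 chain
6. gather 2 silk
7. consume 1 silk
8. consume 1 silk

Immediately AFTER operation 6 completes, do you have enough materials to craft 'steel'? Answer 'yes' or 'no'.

Answer: no

Derivation:
After 1 (gather 6 bone): bone=6
After 2 (craft chain): bone=4 chain=1
After 3 (craft chain): bone=2 chain=2
After 4 (craft chain): chain=3
After 5 (consume 1 chain): chain=2
After 6 (gather 2 silk): chain=2 silk=2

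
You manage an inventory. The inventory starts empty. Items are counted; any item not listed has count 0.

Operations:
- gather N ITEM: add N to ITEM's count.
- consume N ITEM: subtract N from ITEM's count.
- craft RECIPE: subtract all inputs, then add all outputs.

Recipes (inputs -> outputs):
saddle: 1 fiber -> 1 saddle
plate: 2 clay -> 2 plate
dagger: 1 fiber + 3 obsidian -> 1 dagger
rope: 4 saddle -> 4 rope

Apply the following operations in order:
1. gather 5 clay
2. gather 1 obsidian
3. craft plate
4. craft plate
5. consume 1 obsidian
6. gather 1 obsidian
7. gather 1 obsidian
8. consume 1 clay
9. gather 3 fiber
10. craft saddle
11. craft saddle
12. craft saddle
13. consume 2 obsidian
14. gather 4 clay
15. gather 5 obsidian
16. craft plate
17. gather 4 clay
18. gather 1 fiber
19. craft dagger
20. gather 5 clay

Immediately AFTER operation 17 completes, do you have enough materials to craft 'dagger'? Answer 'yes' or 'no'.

After 1 (gather 5 clay): clay=5
After 2 (gather 1 obsidian): clay=5 obsidian=1
After 3 (craft plate): clay=3 obsidian=1 plate=2
After 4 (craft plate): clay=1 obsidian=1 plate=4
After 5 (consume 1 obsidian): clay=1 plate=4
After 6 (gather 1 obsidian): clay=1 obsidian=1 plate=4
After 7 (gather 1 obsidian): clay=1 obsidian=2 plate=4
After 8 (consume 1 clay): obsidian=2 plate=4
After 9 (gather 3 fiber): fiber=3 obsidian=2 plate=4
After 10 (craft saddle): fiber=2 obsidian=2 plate=4 saddle=1
After 11 (craft saddle): fiber=1 obsidian=2 plate=4 saddle=2
After 12 (craft saddle): obsidian=2 plate=4 saddle=3
After 13 (consume 2 obsidian): plate=4 saddle=3
After 14 (gather 4 clay): clay=4 plate=4 saddle=3
After 15 (gather 5 obsidian): clay=4 obsidian=5 plate=4 saddle=3
After 16 (craft plate): clay=2 obsidian=5 plate=6 saddle=3
After 17 (gather 4 clay): clay=6 obsidian=5 plate=6 saddle=3

Answer: no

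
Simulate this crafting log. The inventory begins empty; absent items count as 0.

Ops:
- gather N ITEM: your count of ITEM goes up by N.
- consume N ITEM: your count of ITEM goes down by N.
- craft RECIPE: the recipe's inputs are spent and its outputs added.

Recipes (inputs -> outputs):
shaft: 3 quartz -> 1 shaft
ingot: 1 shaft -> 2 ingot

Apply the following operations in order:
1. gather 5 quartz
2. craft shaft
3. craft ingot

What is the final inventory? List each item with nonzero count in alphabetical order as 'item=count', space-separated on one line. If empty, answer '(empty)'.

Answer: ingot=2 quartz=2

Derivation:
After 1 (gather 5 quartz): quartz=5
After 2 (craft shaft): quartz=2 shaft=1
After 3 (craft ingot): ingot=2 quartz=2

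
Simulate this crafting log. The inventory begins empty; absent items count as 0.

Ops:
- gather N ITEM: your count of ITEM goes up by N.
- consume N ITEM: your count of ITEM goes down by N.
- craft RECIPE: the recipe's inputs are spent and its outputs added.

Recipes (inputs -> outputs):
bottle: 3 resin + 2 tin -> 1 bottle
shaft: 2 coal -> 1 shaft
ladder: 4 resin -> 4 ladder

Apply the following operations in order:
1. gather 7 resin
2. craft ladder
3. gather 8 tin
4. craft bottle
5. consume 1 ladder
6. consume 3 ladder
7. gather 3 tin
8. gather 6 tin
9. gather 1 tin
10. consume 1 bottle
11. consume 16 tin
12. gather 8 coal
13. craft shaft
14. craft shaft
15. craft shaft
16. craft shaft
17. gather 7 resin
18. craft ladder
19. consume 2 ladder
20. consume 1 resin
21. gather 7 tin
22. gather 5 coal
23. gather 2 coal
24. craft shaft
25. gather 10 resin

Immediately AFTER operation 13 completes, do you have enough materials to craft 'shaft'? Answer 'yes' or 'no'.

Answer: yes

Derivation:
After 1 (gather 7 resin): resin=7
After 2 (craft ladder): ladder=4 resin=3
After 3 (gather 8 tin): ladder=4 resin=3 tin=8
After 4 (craft bottle): bottle=1 ladder=4 tin=6
After 5 (consume 1 ladder): bottle=1 ladder=3 tin=6
After 6 (consume 3 ladder): bottle=1 tin=6
After 7 (gather 3 tin): bottle=1 tin=9
After 8 (gather 6 tin): bottle=1 tin=15
After 9 (gather 1 tin): bottle=1 tin=16
After 10 (consume 1 bottle): tin=16
After 11 (consume 16 tin): (empty)
After 12 (gather 8 coal): coal=8
After 13 (craft shaft): coal=6 shaft=1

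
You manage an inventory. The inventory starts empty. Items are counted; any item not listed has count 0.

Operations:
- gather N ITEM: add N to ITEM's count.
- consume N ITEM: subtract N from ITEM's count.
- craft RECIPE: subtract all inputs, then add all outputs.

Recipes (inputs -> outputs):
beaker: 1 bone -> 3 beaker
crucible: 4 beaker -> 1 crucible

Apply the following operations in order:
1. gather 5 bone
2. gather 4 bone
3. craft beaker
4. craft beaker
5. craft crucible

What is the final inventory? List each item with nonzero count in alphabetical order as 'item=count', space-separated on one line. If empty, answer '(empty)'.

Answer: beaker=2 bone=7 crucible=1

Derivation:
After 1 (gather 5 bone): bone=5
After 2 (gather 4 bone): bone=9
After 3 (craft beaker): beaker=3 bone=8
After 4 (craft beaker): beaker=6 bone=7
After 5 (craft crucible): beaker=2 bone=7 crucible=1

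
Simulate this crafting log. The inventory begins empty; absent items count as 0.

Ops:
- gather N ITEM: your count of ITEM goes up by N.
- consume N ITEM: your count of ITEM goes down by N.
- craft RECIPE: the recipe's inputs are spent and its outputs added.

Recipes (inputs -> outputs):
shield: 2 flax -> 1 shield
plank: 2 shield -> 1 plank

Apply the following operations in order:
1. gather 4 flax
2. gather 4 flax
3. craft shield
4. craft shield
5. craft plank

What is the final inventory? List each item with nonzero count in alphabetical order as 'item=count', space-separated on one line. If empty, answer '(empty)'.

After 1 (gather 4 flax): flax=4
After 2 (gather 4 flax): flax=8
After 3 (craft shield): flax=6 shield=1
After 4 (craft shield): flax=4 shield=2
After 5 (craft plank): flax=4 plank=1

Answer: flax=4 plank=1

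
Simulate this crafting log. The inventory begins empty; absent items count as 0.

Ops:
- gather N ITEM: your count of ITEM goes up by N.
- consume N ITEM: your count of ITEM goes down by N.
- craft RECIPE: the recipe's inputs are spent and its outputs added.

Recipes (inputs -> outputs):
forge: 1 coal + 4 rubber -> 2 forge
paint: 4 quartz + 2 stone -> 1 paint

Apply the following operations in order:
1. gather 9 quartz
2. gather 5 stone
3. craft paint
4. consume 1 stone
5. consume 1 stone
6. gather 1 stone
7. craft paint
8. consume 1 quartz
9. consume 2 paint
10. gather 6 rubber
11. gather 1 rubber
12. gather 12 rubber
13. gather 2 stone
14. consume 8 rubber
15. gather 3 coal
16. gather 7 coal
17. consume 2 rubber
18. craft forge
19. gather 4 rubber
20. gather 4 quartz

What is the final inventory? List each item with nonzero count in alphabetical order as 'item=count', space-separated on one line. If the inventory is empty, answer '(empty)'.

After 1 (gather 9 quartz): quartz=9
After 2 (gather 5 stone): quartz=9 stone=5
After 3 (craft paint): paint=1 quartz=5 stone=3
After 4 (consume 1 stone): paint=1 quartz=5 stone=2
After 5 (consume 1 stone): paint=1 quartz=5 stone=1
After 6 (gather 1 stone): paint=1 quartz=5 stone=2
After 7 (craft paint): paint=2 quartz=1
After 8 (consume 1 quartz): paint=2
After 9 (consume 2 paint): (empty)
After 10 (gather 6 rubber): rubber=6
After 11 (gather 1 rubber): rubber=7
After 12 (gather 12 rubber): rubber=19
After 13 (gather 2 stone): rubber=19 stone=2
After 14 (consume 8 rubber): rubber=11 stone=2
After 15 (gather 3 coal): coal=3 rubber=11 stone=2
After 16 (gather 7 coal): coal=10 rubber=11 stone=2
After 17 (consume 2 rubber): coal=10 rubber=9 stone=2
After 18 (craft forge): coal=9 forge=2 rubber=5 stone=2
After 19 (gather 4 rubber): coal=9 forge=2 rubber=9 stone=2
After 20 (gather 4 quartz): coal=9 forge=2 quartz=4 rubber=9 stone=2

Answer: coal=9 forge=2 quartz=4 rubber=9 stone=2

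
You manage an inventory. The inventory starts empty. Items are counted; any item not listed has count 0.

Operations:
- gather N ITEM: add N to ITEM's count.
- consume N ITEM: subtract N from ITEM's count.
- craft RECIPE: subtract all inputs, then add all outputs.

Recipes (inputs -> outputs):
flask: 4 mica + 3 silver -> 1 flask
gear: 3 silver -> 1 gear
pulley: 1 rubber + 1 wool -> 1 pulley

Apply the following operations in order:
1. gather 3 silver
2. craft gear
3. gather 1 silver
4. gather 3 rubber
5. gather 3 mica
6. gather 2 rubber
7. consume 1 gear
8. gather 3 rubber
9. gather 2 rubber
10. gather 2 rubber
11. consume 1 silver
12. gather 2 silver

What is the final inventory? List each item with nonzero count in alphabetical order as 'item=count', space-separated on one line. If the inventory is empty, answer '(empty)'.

Answer: mica=3 rubber=12 silver=2

Derivation:
After 1 (gather 3 silver): silver=3
After 2 (craft gear): gear=1
After 3 (gather 1 silver): gear=1 silver=1
After 4 (gather 3 rubber): gear=1 rubber=3 silver=1
After 5 (gather 3 mica): gear=1 mica=3 rubber=3 silver=1
After 6 (gather 2 rubber): gear=1 mica=3 rubber=5 silver=1
After 7 (consume 1 gear): mica=3 rubber=5 silver=1
After 8 (gather 3 rubber): mica=3 rubber=8 silver=1
After 9 (gather 2 rubber): mica=3 rubber=10 silver=1
After 10 (gather 2 rubber): mica=3 rubber=12 silver=1
After 11 (consume 1 silver): mica=3 rubber=12
After 12 (gather 2 silver): mica=3 rubber=12 silver=2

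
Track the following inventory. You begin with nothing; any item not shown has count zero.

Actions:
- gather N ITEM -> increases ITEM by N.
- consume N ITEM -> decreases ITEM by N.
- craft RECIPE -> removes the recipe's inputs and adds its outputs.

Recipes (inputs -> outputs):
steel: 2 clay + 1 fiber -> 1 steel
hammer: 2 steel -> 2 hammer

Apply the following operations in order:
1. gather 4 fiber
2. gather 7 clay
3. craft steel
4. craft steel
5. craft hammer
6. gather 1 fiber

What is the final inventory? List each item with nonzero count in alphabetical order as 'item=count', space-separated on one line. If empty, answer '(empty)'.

Answer: clay=3 fiber=3 hammer=2

Derivation:
After 1 (gather 4 fiber): fiber=4
After 2 (gather 7 clay): clay=7 fiber=4
After 3 (craft steel): clay=5 fiber=3 steel=1
After 4 (craft steel): clay=3 fiber=2 steel=2
After 5 (craft hammer): clay=3 fiber=2 hammer=2
After 6 (gather 1 fiber): clay=3 fiber=3 hammer=2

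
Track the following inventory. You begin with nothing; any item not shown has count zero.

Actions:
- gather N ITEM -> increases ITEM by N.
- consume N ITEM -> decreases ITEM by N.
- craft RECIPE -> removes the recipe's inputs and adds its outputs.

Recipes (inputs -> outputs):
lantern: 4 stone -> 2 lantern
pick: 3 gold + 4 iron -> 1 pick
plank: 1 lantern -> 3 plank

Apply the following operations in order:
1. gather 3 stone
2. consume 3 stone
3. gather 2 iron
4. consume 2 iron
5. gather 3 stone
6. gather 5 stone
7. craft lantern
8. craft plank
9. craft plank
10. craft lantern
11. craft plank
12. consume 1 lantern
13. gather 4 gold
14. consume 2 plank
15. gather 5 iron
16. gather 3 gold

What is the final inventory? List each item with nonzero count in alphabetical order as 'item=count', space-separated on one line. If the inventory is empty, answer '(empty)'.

Answer: gold=7 iron=5 plank=7

Derivation:
After 1 (gather 3 stone): stone=3
After 2 (consume 3 stone): (empty)
After 3 (gather 2 iron): iron=2
After 4 (consume 2 iron): (empty)
After 5 (gather 3 stone): stone=3
After 6 (gather 5 stone): stone=8
After 7 (craft lantern): lantern=2 stone=4
After 8 (craft plank): lantern=1 plank=3 stone=4
After 9 (craft plank): plank=6 stone=4
After 10 (craft lantern): lantern=2 plank=6
After 11 (craft plank): lantern=1 plank=9
After 12 (consume 1 lantern): plank=9
After 13 (gather 4 gold): gold=4 plank=9
After 14 (consume 2 plank): gold=4 plank=7
After 15 (gather 5 iron): gold=4 iron=5 plank=7
After 16 (gather 3 gold): gold=7 iron=5 plank=7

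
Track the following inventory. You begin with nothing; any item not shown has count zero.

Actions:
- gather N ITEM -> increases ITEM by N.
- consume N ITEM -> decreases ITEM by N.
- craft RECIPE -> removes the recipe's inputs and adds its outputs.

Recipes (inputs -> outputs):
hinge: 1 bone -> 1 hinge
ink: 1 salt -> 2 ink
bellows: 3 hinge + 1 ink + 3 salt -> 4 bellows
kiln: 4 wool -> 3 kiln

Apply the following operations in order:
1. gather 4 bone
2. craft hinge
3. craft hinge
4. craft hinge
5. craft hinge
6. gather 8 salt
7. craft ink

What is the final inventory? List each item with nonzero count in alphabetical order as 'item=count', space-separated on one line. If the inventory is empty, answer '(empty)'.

Answer: hinge=4 ink=2 salt=7

Derivation:
After 1 (gather 4 bone): bone=4
After 2 (craft hinge): bone=3 hinge=1
After 3 (craft hinge): bone=2 hinge=2
After 4 (craft hinge): bone=1 hinge=3
After 5 (craft hinge): hinge=4
After 6 (gather 8 salt): hinge=4 salt=8
After 7 (craft ink): hinge=4 ink=2 salt=7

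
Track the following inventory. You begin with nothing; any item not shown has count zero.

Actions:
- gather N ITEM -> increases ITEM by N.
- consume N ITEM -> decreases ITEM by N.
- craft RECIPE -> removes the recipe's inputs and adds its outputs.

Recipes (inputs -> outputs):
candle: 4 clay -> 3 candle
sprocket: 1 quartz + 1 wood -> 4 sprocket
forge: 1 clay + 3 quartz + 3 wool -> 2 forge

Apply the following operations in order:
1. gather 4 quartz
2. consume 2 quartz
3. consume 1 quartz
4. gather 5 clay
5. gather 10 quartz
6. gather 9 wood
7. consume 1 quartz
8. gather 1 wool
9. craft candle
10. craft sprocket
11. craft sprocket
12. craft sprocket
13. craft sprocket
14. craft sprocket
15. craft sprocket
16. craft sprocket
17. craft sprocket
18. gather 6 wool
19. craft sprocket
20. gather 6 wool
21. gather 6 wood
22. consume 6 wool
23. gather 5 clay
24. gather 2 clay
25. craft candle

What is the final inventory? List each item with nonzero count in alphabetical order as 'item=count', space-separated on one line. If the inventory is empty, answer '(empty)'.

Answer: candle=6 clay=4 quartz=1 sprocket=36 wood=6 wool=7

Derivation:
After 1 (gather 4 quartz): quartz=4
After 2 (consume 2 quartz): quartz=2
After 3 (consume 1 quartz): quartz=1
After 4 (gather 5 clay): clay=5 quartz=1
After 5 (gather 10 quartz): clay=5 quartz=11
After 6 (gather 9 wood): clay=5 quartz=11 wood=9
After 7 (consume 1 quartz): clay=5 quartz=10 wood=9
After 8 (gather 1 wool): clay=5 quartz=10 wood=9 wool=1
After 9 (craft candle): candle=3 clay=1 quartz=10 wood=9 wool=1
After 10 (craft sprocket): candle=3 clay=1 quartz=9 sprocket=4 wood=8 wool=1
After 11 (craft sprocket): candle=3 clay=1 quartz=8 sprocket=8 wood=7 wool=1
After 12 (craft sprocket): candle=3 clay=1 quartz=7 sprocket=12 wood=6 wool=1
After 13 (craft sprocket): candle=3 clay=1 quartz=6 sprocket=16 wood=5 wool=1
After 14 (craft sprocket): candle=3 clay=1 quartz=5 sprocket=20 wood=4 wool=1
After 15 (craft sprocket): candle=3 clay=1 quartz=4 sprocket=24 wood=3 wool=1
After 16 (craft sprocket): candle=3 clay=1 quartz=3 sprocket=28 wood=2 wool=1
After 17 (craft sprocket): candle=3 clay=1 quartz=2 sprocket=32 wood=1 wool=1
After 18 (gather 6 wool): candle=3 clay=1 quartz=2 sprocket=32 wood=1 wool=7
After 19 (craft sprocket): candle=3 clay=1 quartz=1 sprocket=36 wool=7
After 20 (gather 6 wool): candle=3 clay=1 quartz=1 sprocket=36 wool=13
After 21 (gather 6 wood): candle=3 clay=1 quartz=1 sprocket=36 wood=6 wool=13
After 22 (consume 6 wool): candle=3 clay=1 quartz=1 sprocket=36 wood=6 wool=7
After 23 (gather 5 clay): candle=3 clay=6 quartz=1 sprocket=36 wood=6 wool=7
After 24 (gather 2 clay): candle=3 clay=8 quartz=1 sprocket=36 wood=6 wool=7
After 25 (craft candle): candle=6 clay=4 quartz=1 sprocket=36 wood=6 wool=7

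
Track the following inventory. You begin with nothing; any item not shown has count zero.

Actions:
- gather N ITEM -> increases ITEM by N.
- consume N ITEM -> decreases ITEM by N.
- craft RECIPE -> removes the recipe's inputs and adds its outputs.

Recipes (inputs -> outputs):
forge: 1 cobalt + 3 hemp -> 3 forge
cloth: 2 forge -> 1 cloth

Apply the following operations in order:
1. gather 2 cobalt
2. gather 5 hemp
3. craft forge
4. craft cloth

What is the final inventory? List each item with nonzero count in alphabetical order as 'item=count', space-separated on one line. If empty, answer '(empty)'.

After 1 (gather 2 cobalt): cobalt=2
After 2 (gather 5 hemp): cobalt=2 hemp=5
After 3 (craft forge): cobalt=1 forge=3 hemp=2
After 4 (craft cloth): cloth=1 cobalt=1 forge=1 hemp=2

Answer: cloth=1 cobalt=1 forge=1 hemp=2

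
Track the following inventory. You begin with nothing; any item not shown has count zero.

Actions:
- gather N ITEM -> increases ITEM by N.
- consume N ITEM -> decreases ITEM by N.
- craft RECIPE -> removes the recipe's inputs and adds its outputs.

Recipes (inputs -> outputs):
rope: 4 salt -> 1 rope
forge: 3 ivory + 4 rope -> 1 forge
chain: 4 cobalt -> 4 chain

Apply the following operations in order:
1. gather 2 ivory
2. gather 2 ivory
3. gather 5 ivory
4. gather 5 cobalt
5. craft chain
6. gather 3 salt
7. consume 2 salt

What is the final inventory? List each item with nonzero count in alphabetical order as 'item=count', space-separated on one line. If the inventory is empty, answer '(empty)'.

Answer: chain=4 cobalt=1 ivory=9 salt=1

Derivation:
After 1 (gather 2 ivory): ivory=2
After 2 (gather 2 ivory): ivory=4
After 3 (gather 5 ivory): ivory=9
After 4 (gather 5 cobalt): cobalt=5 ivory=9
After 5 (craft chain): chain=4 cobalt=1 ivory=9
After 6 (gather 3 salt): chain=4 cobalt=1 ivory=9 salt=3
After 7 (consume 2 salt): chain=4 cobalt=1 ivory=9 salt=1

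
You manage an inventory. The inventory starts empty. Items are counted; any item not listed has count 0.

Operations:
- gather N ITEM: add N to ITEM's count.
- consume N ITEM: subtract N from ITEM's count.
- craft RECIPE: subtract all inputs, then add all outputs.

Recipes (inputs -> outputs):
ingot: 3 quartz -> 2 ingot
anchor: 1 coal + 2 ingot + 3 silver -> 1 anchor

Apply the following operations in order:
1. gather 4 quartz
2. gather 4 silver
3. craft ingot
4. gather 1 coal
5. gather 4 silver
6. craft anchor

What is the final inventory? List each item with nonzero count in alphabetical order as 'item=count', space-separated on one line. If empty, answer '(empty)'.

After 1 (gather 4 quartz): quartz=4
After 2 (gather 4 silver): quartz=4 silver=4
After 3 (craft ingot): ingot=2 quartz=1 silver=4
After 4 (gather 1 coal): coal=1 ingot=2 quartz=1 silver=4
After 5 (gather 4 silver): coal=1 ingot=2 quartz=1 silver=8
After 6 (craft anchor): anchor=1 quartz=1 silver=5

Answer: anchor=1 quartz=1 silver=5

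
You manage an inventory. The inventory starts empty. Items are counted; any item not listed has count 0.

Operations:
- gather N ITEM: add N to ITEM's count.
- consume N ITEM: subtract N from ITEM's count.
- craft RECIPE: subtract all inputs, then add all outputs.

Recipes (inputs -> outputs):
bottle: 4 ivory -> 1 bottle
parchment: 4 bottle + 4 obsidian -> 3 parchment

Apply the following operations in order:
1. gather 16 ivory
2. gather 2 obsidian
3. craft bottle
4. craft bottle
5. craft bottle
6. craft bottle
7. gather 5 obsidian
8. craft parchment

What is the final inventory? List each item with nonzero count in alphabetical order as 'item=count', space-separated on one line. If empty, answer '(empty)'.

After 1 (gather 16 ivory): ivory=16
After 2 (gather 2 obsidian): ivory=16 obsidian=2
After 3 (craft bottle): bottle=1 ivory=12 obsidian=2
After 4 (craft bottle): bottle=2 ivory=8 obsidian=2
After 5 (craft bottle): bottle=3 ivory=4 obsidian=2
After 6 (craft bottle): bottle=4 obsidian=2
After 7 (gather 5 obsidian): bottle=4 obsidian=7
After 8 (craft parchment): obsidian=3 parchment=3

Answer: obsidian=3 parchment=3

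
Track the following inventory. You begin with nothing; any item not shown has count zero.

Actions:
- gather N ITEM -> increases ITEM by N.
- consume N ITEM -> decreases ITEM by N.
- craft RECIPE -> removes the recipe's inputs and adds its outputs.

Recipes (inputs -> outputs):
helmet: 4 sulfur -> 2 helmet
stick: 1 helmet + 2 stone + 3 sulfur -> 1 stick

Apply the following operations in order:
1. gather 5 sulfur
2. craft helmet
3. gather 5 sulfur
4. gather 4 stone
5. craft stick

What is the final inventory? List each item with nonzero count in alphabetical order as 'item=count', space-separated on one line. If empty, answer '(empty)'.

Answer: helmet=1 stick=1 stone=2 sulfur=3

Derivation:
After 1 (gather 5 sulfur): sulfur=5
After 2 (craft helmet): helmet=2 sulfur=1
After 3 (gather 5 sulfur): helmet=2 sulfur=6
After 4 (gather 4 stone): helmet=2 stone=4 sulfur=6
After 5 (craft stick): helmet=1 stick=1 stone=2 sulfur=3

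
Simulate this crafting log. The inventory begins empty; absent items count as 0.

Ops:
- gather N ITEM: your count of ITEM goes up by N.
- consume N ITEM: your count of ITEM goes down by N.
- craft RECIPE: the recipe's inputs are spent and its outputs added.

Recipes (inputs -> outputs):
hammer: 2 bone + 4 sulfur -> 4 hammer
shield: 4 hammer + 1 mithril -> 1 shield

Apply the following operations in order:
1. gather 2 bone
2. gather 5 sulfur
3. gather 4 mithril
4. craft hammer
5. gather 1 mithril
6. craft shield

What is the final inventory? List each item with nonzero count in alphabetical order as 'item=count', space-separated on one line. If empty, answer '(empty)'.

Answer: mithril=4 shield=1 sulfur=1

Derivation:
After 1 (gather 2 bone): bone=2
After 2 (gather 5 sulfur): bone=2 sulfur=5
After 3 (gather 4 mithril): bone=2 mithril=4 sulfur=5
After 4 (craft hammer): hammer=4 mithril=4 sulfur=1
After 5 (gather 1 mithril): hammer=4 mithril=5 sulfur=1
After 6 (craft shield): mithril=4 shield=1 sulfur=1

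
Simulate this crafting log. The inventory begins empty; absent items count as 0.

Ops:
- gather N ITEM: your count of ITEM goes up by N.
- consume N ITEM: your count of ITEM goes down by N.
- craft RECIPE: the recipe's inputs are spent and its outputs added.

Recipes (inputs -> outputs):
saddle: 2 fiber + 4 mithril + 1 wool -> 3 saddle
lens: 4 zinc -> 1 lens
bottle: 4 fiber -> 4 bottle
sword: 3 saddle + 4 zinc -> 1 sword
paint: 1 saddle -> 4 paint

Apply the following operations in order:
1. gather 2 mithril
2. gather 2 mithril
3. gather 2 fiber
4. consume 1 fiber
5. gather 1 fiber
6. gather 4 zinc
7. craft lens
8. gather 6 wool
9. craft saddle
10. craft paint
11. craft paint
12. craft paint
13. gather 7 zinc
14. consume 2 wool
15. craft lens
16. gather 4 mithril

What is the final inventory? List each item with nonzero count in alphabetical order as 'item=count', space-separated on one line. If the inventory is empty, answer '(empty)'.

Answer: lens=2 mithril=4 paint=12 wool=3 zinc=3

Derivation:
After 1 (gather 2 mithril): mithril=2
After 2 (gather 2 mithril): mithril=4
After 3 (gather 2 fiber): fiber=2 mithril=4
After 4 (consume 1 fiber): fiber=1 mithril=4
After 5 (gather 1 fiber): fiber=2 mithril=4
After 6 (gather 4 zinc): fiber=2 mithril=4 zinc=4
After 7 (craft lens): fiber=2 lens=1 mithril=4
After 8 (gather 6 wool): fiber=2 lens=1 mithril=4 wool=6
After 9 (craft saddle): lens=1 saddle=3 wool=5
After 10 (craft paint): lens=1 paint=4 saddle=2 wool=5
After 11 (craft paint): lens=1 paint=8 saddle=1 wool=5
After 12 (craft paint): lens=1 paint=12 wool=5
After 13 (gather 7 zinc): lens=1 paint=12 wool=5 zinc=7
After 14 (consume 2 wool): lens=1 paint=12 wool=3 zinc=7
After 15 (craft lens): lens=2 paint=12 wool=3 zinc=3
After 16 (gather 4 mithril): lens=2 mithril=4 paint=12 wool=3 zinc=3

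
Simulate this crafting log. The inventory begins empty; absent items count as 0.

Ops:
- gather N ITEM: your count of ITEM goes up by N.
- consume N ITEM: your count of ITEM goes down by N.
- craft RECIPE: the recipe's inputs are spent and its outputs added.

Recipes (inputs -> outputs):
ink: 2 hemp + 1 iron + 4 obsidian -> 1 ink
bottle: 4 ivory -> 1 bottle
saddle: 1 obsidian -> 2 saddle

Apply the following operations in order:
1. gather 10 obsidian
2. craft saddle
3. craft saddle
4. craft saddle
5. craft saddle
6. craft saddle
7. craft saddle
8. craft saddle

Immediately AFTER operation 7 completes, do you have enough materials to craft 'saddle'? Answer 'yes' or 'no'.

After 1 (gather 10 obsidian): obsidian=10
After 2 (craft saddle): obsidian=9 saddle=2
After 3 (craft saddle): obsidian=8 saddle=4
After 4 (craft saddle): obsidian=7 saddle=6
After 5 (craft saddle): obsidian=6 saddle=8
After 6 (craft saddle): obsidian=5 saddle=10
After 7 (craft saddle): obsidian=4 saddle=12

Answer: yes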